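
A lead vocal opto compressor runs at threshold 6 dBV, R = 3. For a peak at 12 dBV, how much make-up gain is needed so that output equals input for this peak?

Without make-up, output = threshold + overshoot/3 = 6 + 2 = 8 dBV.
Gap to target: 4 dB.

4 dB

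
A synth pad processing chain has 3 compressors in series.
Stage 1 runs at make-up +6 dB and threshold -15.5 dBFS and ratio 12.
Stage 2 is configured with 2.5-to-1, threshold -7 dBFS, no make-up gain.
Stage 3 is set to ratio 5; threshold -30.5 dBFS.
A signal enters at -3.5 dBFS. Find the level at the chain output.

-26.1 dBFS

Stage 1: overshoot 12 dB → 12/12 = 1 dB → -14.5 dBFS; +6 dB make-up → -8.5 dBFS.
Stage 2: -8.5 dBFS is at or below the -7 dBFS threshold — no compression; output -8.5 dBFS.
Stage 3: 22 dB above -30.5 dBFS, reduced 5:1 to 4.4 dB above → -26.1 dBFS.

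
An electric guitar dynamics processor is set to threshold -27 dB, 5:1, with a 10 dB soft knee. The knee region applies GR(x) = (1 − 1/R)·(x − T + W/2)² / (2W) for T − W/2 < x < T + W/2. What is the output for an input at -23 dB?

x − T + W/2 = -23 − (-27) + 5 = 9.
GR = (1 − 1/5) × 9² / 20 = 0.8 × 81 / 20 = 3.24 dB.
Output = -23 − 3.24 = -26.24 dB.

-26.24 dB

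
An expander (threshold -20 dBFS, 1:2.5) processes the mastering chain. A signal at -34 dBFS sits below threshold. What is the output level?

The input is 14 dB below the -20 dBFS threshold.
A 1:2.5 expander multiplies undershoot by 2.5: 14 × 2.5 = 35 dB below threshold.
Output = -20 − 35 = -55 dBFS.

-55 dBFS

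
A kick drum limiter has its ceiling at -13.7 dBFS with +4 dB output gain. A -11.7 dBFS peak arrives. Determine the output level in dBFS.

At ∞:1, everything above -13.7 dBFS is held at the ceiling.
Output gain then adds 4 dB: -13.7 + 4 = -9.7 dBFS.

-9.7 dBFS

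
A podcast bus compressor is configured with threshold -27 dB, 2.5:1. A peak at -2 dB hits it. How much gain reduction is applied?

15 dB

The signal is 25 dB above threshold.
At 2.5:1, output sits 25/2.5 = 10 dB above threshold.
Gain reduction = 25 − 10 = 15 dB.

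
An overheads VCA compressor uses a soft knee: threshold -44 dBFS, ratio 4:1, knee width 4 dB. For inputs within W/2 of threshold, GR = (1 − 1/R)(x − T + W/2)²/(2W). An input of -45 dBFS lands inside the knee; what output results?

x − T + W/2 = -45 − (-44) + 2 = 1.
GR = (1 − 1/4) × 1² / 8 = 0.75 × 1 / 8 = 0.09375 dB.
Output = -45 − 0.09375 = -45.09375 dBFS.

-45.09375 dBFS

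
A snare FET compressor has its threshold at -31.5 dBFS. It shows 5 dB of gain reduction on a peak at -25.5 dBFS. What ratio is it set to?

6:1

Input overshoot = -25.5 − (-31.5) = 6 dB.
Output overshoot = 6 − 5 = 1 dB.
Ratio = input overshoot / output overshoot = 6 / 1 = 6.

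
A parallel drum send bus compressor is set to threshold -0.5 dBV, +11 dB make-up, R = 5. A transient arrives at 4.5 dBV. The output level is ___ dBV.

4.5 dBV sits 5 dB over threshold.
At 5:1 the overshoot is divided by 5, leaving 1 dB above threshold.
So the level is -0.5 + 1 = 0.5 dBV; make-up adds 11 dB, giving 11.5 dBV.

11.5 dBV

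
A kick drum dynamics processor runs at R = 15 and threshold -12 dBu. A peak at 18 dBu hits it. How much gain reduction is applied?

18 dBu exceeds the threshold by 30 dB.
A 15:1 ratio leaves 2 dB of that excess.
GR = overshoot in − overshoot out = 30 − 2 = 28 dB.

28 dB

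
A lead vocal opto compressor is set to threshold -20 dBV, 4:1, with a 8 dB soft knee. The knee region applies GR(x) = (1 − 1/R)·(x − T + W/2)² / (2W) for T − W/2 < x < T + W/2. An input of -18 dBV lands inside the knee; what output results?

-19.6875 dBV

x − T + W/2 = -18 − (-20) + 4 = 6.
GR = (1 − 1/4) × 6² / 16 = 0.75 × 36 / 16 = 1.6875 dB.
Output = -18 − 1.6875 = -19.6875 dBV.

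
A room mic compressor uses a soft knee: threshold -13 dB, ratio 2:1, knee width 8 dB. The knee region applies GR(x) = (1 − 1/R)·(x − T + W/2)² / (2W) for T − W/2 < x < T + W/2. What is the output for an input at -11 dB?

x − T + W/2 = -11 − (-13) + 4 = 6.
GR = (1 − 1/2) × 6² / 16 = 0.5 × 36 / 16 = 1.125 dB.
Output = -11 − 1.125 = -12.125 dB.

-12.125 dB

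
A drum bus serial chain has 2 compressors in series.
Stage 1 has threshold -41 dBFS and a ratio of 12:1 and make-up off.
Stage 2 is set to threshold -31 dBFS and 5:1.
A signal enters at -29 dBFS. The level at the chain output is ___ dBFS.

Stage 1: -29 dBFS is 12 dB over -41 dBFS; at 12:1 that becomes 1 dB over, giving -40 dBFS.
Stage 2: -40 dBFS is at or below the -31 dBFS threshold — no compression; output -40 dBFS.

-40 dBFS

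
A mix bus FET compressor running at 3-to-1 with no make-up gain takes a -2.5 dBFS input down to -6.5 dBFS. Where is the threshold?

Let T be the threshold. Output overshoot = (input overshoot)/R, so -6.5 − T = (-2.5 − T)/3.
3·(-6.5 − T) = -2.5 − T → 2·T = -19.5 − (-2.5) = -17.
T = -17/2 = -8.5 dBFS.

-8.5 dBFS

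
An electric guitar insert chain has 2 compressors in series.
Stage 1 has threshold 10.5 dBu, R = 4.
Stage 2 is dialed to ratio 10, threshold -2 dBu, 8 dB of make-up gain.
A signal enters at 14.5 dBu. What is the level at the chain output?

Stage 1: 14.5 dBu is 4 dB over 10.5 dBu; at 4:1 that becomes 1 dB over, giving 11.5 dBu.
Stage 2: 13.5 dB above -2 dBu, reduced 10:1 to 1.35 dB above → -0.65 dBu; +8 dB make-up → 7.35 dBu.

7.35 dBu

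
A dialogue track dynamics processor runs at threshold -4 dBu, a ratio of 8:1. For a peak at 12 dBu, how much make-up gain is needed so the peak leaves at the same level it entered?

Without make-up, output = threshold + overshoot/8 = -4 + 2 = -2 dBu.
Gap to target: 14 dB.

14 dB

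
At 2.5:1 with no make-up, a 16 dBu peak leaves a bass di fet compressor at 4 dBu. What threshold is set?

-4 dBu

Gain reduction = 16 − 4 = 12 dB; output overshoot = GR / (R − 1) = 12 / 1.5 = 8 dB.
Threshold = output − output overshoot = 4 − 8 = -4 dBu.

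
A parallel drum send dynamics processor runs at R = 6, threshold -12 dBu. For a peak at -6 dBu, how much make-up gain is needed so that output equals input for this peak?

5 dB

Without make-up, output = threshold + overshoot/6 = -12 + 1 = -11 dBu.
Gap to target: 5 dB.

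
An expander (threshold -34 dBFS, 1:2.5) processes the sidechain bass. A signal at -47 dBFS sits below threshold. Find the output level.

-66.5 dBFS

The input is 13 dB below the -34 dBFS threshold.
A 1:2.5 expander multiplies undershoot by 2.5: 13 × 2.5 = 32.5 dB below threshold.
Output = -34 − 32.5 = -66.5 dBFS.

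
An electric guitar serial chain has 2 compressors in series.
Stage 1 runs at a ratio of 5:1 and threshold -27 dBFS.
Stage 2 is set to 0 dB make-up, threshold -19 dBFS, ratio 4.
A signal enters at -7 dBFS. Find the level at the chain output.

Stage 1: 20 dB above -27 dBFS, reduced 5:1 to 4 dB above → -23 dBFS.
Stage 2: -23 dBFS ≤ -19 dBFS, so stage 2 doesn't engage; output -23 dBFS.

-23 dBFS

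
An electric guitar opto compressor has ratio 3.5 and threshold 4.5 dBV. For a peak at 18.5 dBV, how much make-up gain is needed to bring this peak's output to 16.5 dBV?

8 dB

Overshoot 14 dB → 14/3.5 = 4 dB after compression, so the compressed level is 4.5 + 4 = 8.5 dBV.
Make-up = target − compressed = 16.5 − 8.5 = 8 dB.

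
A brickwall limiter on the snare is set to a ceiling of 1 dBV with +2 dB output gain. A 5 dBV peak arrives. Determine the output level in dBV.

3 dBV

A brickwall limiter is an ∞:1 compressor: any input above the ceiling is clamped to 1 dBV.
Output gain then adds 2 dB: 1 + 2 = 3 dBV.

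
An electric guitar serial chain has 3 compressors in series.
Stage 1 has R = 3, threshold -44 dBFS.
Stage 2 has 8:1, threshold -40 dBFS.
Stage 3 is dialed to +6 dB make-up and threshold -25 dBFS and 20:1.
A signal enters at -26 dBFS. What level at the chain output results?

Stage 1: 18 dB above -44 dBFS, reduced 3:1 to 6 dB above → -38 dBFS.
Stage 2: overshoot 2 dB → 2/8 = 0.25 dB → -39.75 dBFS.
Stage 3: -39.75 dBFS ≤ -25 dBFS, so stage 3 doesn't engage; make-up brings it to -33.75 dBFS.

-33.75 dBFS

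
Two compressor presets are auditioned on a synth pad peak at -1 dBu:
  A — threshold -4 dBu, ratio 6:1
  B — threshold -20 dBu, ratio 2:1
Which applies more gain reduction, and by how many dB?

B, by 7 dB

A: 3 dB over, compressed to 0.5 dB over, so 2.5 dB of GR.
B: 19 dB over, compressed to 9.5 dB over, so 9.5 dB of GR.
B applies 7 dB more gain reduction.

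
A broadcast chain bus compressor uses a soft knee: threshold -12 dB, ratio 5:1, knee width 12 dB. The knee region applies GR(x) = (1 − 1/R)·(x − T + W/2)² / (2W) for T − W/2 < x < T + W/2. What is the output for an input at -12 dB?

x − T + W/2 = -12 − (-12) + 6 = 6.
GR = (1 − 1/5) × 6² / 24 = 0.8 × 36 / 24 = 1.2 dB.
Output = -12 − 1.2 = -13.2 dB.

-13.2 dB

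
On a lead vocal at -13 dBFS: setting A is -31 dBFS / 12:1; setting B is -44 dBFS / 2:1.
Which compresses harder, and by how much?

A, by 1 dB

A: 18 dB over, compressed to 1.5 dB over, so 16.5 dB of GR.
B: 31 dB over, compressed to 15.5 dB over, so 15.5 dB of GR.
A reduces 1 dB more.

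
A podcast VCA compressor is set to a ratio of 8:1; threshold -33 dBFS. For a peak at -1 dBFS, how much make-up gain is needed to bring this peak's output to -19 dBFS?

10 dB

Without make-up, output = threshold + overshoot/8 = -33 + 4 = -29 dBFS.
Gap to target: 10 dB.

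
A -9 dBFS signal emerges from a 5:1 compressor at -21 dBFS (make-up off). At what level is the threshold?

-24 dBFS

Gain reduction = -9 − (-21) = 12 dB; output overshoot = GR / (R − 1) = 12 / 4 = 3 dB.
Threshold = output − output overshoot = -21 − 3 = -24 dBFS.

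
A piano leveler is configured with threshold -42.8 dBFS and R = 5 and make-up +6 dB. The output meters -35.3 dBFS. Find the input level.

Remove make-up: -35.3 − 6 = -41.3 dBFS.
Post-compression overshoot = -41.3 − (-42.8) = 1.5 dB.
Input overshoot = R × output overshoot = 7.5 dB → input = -42.8 + 7.5 = -35.3 dBFS.

-35.3 dBFS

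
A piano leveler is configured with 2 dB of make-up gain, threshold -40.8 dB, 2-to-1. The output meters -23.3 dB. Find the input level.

-9.8 dB

Stripping the +2 dB make-up gives -25.3 dB at the gain stage.
That's 15.5 dB above the -40.8 dB threshold.
Undo the ratio: input overshoot = 15.5 × 2 = 31 dB, giving input = -9.8 dB.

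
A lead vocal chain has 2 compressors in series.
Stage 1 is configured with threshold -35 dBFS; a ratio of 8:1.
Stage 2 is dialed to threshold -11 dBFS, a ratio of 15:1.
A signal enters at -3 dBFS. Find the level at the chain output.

Stage 1: overshoot 32 dB → 32/8 = 4 dB → -31 dBFS.
Stage 2: -31 dBFS is at or below the -11 dBFS threshold — no compression; output -31 dBFS.

-31 dBFS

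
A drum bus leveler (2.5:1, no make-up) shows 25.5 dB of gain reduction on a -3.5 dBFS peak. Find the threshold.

Input is 42.5 dB above T (since output overshoot × R = input overshoot: (-29 − T)·2.5 = -3.5 − T gives T = -46 dBFS).
Check: -46 + (-3.5 − (-46))/2.5 = -46 + 17 = -29 dBFS. ✓

-46 dBFS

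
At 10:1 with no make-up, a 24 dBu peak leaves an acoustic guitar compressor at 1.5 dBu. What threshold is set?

Let T be the threshold. Output overshoot = (input overshoot)/R, so 1.5 − T = (24 − T)/10.
10·(1.5 − T) = 24 − T → 9·T = 15 − 24 = -9.
T = -9/9 = -1 dBu.

-1 dBu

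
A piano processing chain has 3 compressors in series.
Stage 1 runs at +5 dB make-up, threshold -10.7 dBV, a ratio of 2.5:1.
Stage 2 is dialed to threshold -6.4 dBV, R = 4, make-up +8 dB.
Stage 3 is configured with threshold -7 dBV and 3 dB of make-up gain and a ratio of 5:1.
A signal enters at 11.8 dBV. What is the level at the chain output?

Stage 1: 11.8 dBV is 22.5 dB over -10.7 dBV; at 2.5:1 that becomes 9 dB over, giving -1.7 dBV; +5 dB make-up → 3.3 dBV.
Stage 2: 3.3 dBV is 9.7 dB over -6.4 dBV; at 4:1 that becomes 2.425 dB over, giving -3.975 dBV; +8 dB make-up → 4.025 dBV.
Stage 3: 4.025 dBV is 11.025 dB over -7 dBV; at 5:1 that becomes 2.205 dB over, giving -4.795 dBV; +3 dB make-up → -1.795 dBV.

-1.795 dBV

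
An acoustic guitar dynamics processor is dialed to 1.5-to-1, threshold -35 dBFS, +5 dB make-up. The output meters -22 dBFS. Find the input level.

Before make-up, the level was -22 − 5 = -27 dBFS.
That's 8 dB above the -35 dBFS threshold.
Undo the ratio: input overshoot = 8 × 1.5 = 12 dB, giving input = -23 dBFS.

-23 dBFS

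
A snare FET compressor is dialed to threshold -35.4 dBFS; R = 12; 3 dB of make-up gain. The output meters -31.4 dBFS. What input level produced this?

Before make-up, the level was -31.4 − 3 = -34.4 dBFS.
Post-compression overshoot = -34.4 − (-35.4) = 1 dB.
Before 12:1 compression the overshoot was 1 × 12 = 12 dB, so input = -35.4 + 12 = -23.4 dBFS.

-23.4 dBFS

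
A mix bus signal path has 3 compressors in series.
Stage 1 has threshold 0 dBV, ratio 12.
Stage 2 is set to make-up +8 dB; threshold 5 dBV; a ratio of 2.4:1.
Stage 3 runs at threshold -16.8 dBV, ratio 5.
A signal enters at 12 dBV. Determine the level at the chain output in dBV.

Stage 1: overshoot 12 dB → 12/12 = 1 dB → 1 dBV.
Stage 2: below threshold (1 ≤ 5); passes unchanged; make-up brings it to 9 dBV.
Stage 3: 25.8 dB above -16.8 dBV, reduced 5:1 to 5.16 dB above → -11.64 dBV.

-11.64 dBV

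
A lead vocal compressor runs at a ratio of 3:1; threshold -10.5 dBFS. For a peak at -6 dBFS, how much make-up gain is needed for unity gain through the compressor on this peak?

3 dB

The peak compresses to -10.5 + 4.5/3 = -9 dBFS.
To reach -6 dBFS requires -6 − (-9) = 3 dB of make-up.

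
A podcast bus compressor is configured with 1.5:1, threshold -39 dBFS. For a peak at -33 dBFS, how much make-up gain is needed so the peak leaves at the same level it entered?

The peak compresses to -39 + 6/1.5 = -35 dBFS.
To reach -33 dBFS requires -33 − (-35) = 2 dB of make-up.

2 dB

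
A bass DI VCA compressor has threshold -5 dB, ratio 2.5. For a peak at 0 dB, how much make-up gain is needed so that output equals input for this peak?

Overshoot 5 dB → 5/2.5 = 2 dB after compression, so the compressed level is -5 + 2 = -3 dB.
Make-up = target − compressed = 0 − (-3) = 3 dB.

3 dB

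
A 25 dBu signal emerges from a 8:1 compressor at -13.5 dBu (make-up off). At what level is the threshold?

-19 dBu

Let T be the threshold. Output overshoot = (input overshoot)/R, so -13.5 − T = (25 − T)/8.
8·(-13.5 − T) = 25 − T → 7·T = -108 − 25 = -133.
T = -133/7 = -19 dBu.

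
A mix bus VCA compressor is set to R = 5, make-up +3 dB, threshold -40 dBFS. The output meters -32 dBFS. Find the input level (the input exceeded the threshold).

Remove make-up: -32 − 3 = -35 dBFS.
The compressed level sits -35 − (-40) = 5 dB over threshold.
Input overshoot = R × output overshoot = 25 dB → input = -40 + 25 = -15 dBFS.

-15 dBFS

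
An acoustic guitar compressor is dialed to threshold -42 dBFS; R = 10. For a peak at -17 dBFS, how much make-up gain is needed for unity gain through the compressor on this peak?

Without make-up, output = threshold + overshoot/10 = -42 + 2.5 = -39.5 dBFS.
Gap to target: 22.5 dB.

22.5 dB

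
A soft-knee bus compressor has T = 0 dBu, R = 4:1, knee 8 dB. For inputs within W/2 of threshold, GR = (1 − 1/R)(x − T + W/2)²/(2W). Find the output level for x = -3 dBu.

-3.046875 dBu

x − T + W/2 = -3 − 0 + 4 = 1.
GR = (1 − 1/4) × 1² / 16 = 0.75 × 1 / 16 = 0.046875 dB.
Output = -3 − 0.046875 = -3.046875 dBu.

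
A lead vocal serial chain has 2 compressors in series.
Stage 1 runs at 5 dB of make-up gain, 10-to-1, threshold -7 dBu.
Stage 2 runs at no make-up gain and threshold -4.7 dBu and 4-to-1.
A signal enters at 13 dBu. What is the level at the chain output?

-3.525 dBu

Stage 1: overshoot 20 dB → 20/10 = 2 dB → -5 dBu; +5 dB make-up → 0 dBu.
Stage 2: 0 dBu is 4.7 dB over -4.7 dBu; at 4:1 that becomes 1.175 dB over, giving -3.525 dBu.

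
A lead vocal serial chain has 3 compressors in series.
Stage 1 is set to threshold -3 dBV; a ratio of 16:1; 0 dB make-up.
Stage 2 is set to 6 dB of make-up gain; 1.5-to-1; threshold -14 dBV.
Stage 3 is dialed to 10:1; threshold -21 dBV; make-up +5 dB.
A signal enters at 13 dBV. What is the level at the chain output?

-13.9 dBV

Stage 1: 16 dB above -3 dBV, reduced 16:1 to 1 dB above → -2 dBV.
Stage 2: -2 dBV is 12 dB over -14 dBV; at 1.5:1 that becomes 8 dB over, giving -6 dBV; +6 dB make-up → 0 dBV.
Stage 3: 0 dBV is 21 dB over -21 dBV; at 10:1 that becomes 2.1 dB over, giving -18.9 dBV; +5 dB make-up → -13.9 dBV.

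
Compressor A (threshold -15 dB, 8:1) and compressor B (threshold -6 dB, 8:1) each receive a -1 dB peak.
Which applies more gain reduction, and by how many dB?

A: overshoot 14 dB → output overshoot 1.75 dB → GR 12.25 dB.
B: overshoot 5 dB → output overshoot 0.625 dB → GR 4.375 dB.
A reduces 7.875 dB more.

A, by 7.875 dB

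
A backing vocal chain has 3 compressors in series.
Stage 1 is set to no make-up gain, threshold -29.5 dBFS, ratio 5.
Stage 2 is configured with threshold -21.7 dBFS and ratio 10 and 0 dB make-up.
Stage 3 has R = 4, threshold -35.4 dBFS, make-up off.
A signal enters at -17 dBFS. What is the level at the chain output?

-33.3 dBFS

Stage 1: overshoot 12.5 dB → 12.5/5 = 2.5 dB → -27 dBFS.
Stage 2: -27 dBFS is at or below the -21.7 dBFS threshold — no compression; output -27 dBFS.
Stage 3: 8.4 dB above -35.4 dBFS, reduced 4:1 to 2.1 dB above → -33.3 dBFS.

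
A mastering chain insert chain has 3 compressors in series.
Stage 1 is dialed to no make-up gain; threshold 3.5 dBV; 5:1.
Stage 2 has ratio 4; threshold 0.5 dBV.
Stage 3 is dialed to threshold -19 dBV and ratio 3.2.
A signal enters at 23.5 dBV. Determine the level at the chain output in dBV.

-12.359375 dBV

Stage 1: 23.5 dBV is 20 dB over 3.5 dBV; at 5:1 that becomes 4 dB over, giving 7.5 dBV.
Stage 2: 7.5 dBV is 7 dB over 0.5 dBV; at 4:1 that becomes 1.75 dB over, giving 2.25 dBV.
Stage 3: 2.25 dBV is 21.25 dB over -19 dBV; at 3.2:1 that becomes 6.640625 dB over, giving -12.359375 dBV.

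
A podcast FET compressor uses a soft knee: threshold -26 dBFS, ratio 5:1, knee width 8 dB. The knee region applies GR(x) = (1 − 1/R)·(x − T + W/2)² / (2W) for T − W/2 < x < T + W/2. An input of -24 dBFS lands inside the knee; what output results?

-25.8 dBFS

x − T + W/2 = -24 − (-26) + 4 = 6.
GR = (1 − 1/5) × 6² / 16 = 0.8 × 36 / 16 = 1.8 dB.
Output = -24 − 1.8 = -25.8 dBFS.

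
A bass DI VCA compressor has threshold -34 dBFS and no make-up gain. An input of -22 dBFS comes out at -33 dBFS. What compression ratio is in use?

Input overshoot = -22 − (-34) = 12 dB; output overshoot = -33 − (-34) = 1 dB.
Ratio = 12 / 1 = 12.

12:1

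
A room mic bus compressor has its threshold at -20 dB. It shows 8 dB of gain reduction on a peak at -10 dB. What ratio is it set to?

Input overshoot = -10 − (-20) = 10 dB.
Output overshoot = 10 − 8 = 2 dB.
Ratio = input overshoot / output overshoot = 10 / 2 = 5.

5:1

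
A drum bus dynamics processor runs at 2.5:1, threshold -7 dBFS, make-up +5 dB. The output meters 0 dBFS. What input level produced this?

-2 dBFS

Before make-up, the level was 0 − 5 = -5 dBFS.
The compressed level sits -5 − (-7) = 2 dB over threshold.
Before 2.5:1 compression the overshoot was 2 × 2.5 = 5 dB, so input = -7 + 5 = -2 dBFS.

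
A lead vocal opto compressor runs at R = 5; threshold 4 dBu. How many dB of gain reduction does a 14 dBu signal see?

14 dBu exceeds the threshold by 10 dB.
At 5:1, output sits 10/5 = 2 dB above threshold.
Gain reduction = 10 − 2 = 8 dB.

8 dB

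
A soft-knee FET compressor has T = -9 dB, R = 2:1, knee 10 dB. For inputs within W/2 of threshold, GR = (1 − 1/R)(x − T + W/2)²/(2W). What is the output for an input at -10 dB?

x − T + W/2 = -10 − (-9) + 5 = 4.
GR = (1 − 1/2) × 4² / 20 = 0.5 × 16 / 20 = 0.4 dB.
Output = -10 − 0.4 = -10.4 dB.

-10.4 dB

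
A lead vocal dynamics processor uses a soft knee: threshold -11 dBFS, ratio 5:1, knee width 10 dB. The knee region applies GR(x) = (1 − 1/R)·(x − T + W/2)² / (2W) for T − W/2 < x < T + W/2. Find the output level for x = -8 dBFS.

x − T + W/2 = -8 − (-11) + 5 = 8.
GR = (1 − 1/5) × 8² / 20 = 0.8 × 64 / 20 = 2.56 dB.
Output = -8 − 2.56 = -10.56 dBFS.

-10.56 dBFS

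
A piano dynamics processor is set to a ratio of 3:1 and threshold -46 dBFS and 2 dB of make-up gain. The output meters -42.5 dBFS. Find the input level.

-41.5 dBFS

Remove make-up: -42.5 − 2 = -44.5 dBFS.
The compressed level sits -44.5 − (-46) = 1.5 dB over threshold.
Before 3:1 compression the overshoot was 1.5 × 3 = 4.5 dB, so input = -46 + 4.5 = -41.5 dBFS.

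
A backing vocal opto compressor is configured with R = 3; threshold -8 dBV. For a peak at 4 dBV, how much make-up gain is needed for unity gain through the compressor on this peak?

8 dB

The peak compresses to -8 + 12/3 = -4 dBV.
To reach 4 dBV requires 4 − (-4) = 8 dB of make-up.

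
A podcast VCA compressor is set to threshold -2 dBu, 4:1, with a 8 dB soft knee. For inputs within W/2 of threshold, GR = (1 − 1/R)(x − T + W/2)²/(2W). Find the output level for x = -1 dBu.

x − T + W/2 = -1 − (-2) + 4 = 5.
GR = (1 − 1/4) × 5² / 16 = 0.75 × 25 / 16 = 1.171875 dB.
Output = -1 − 1.171875 = -2.171875 dBu.

-2.171875 dBu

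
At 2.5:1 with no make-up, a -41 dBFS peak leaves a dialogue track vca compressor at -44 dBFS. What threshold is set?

Let T be the threshold. Output overshoot = (input overshoot)/R, so -44 − T = (-41 − T)/2.5.
2.5·(-44 − T) = -41 − T → 1.5·T = -110 − (-41) = -69.
T = -69/1.5 = -46 dBFS.

-46 dBFS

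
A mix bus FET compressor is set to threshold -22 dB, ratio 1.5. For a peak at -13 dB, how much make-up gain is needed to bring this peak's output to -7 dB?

Overshoot 9 dB → 9/1.5 = 6 dB after compression, so the compressed level is -22 + 6 = -16 dB.
Make-up = target − compressed = -7 − (-16) = 9 dB.

9 dB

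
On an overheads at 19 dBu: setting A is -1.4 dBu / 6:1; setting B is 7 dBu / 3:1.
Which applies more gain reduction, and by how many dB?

A: GR = 20.4 − 20.4/6 = 17 dB.
B: GR = 12 − 12/3 = 8 dB.
A reduces 9 dB more.

A, by 9 dB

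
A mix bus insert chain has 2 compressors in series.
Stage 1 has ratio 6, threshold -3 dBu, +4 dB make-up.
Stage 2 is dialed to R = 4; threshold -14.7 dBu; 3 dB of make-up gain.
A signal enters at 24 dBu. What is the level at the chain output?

Stage 1: overshoot 27 dB → 27/6 = 4.5 dB → 1.5 dBu; +4 dB make-up → 5.5 dBu.
Stage 2: 5.5 dBu is 20.2 dB over -14.7 dBu; at 4:1 that becomes 5.05 dB over, giving -9.65 dBu; +3 dB make-up → -6.65 dBu.

-6.65 dBu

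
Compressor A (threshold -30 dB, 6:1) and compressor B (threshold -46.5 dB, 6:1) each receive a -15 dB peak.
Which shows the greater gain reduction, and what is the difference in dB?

A: overshoot 15 dB → output overshoot 2.5 dB → GR 12.5 dB.
B: overshoot 31.5 dB → output overshoot 5.25 dB → GR 26.25 dB.
Difference: 13.75 dB in favour of B.

B, by 13.75 dB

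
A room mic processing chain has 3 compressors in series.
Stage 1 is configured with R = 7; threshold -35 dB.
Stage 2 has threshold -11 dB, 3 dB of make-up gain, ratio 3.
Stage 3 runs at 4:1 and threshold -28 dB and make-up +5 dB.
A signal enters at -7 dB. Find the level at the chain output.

Stage 1: overshoot 28 dB → 28/7 = 4 dB → -31 dB.
Stage 2: below threshold (-31 ≤ -11); passes unchanged; make-up brings it to -28 dB.
Stage 3: -28 dB is at or below the -28 dB threshold — no compression; make-up brings it to -23 dB.

-23 dB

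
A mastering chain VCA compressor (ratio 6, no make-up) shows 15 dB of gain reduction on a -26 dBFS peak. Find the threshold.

Gain reduction = -26 − (-41) = 15 dB; output overshoot = GR / (R − 1) = 15 / 5 = 3 dB.
Threshold = output − output overshoot = -41 − 3 = -44 dBFS.

-44 dBFS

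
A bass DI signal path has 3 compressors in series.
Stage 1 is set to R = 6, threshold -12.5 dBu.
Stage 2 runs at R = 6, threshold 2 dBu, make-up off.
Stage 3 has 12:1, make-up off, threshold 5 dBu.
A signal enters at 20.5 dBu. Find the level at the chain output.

Stage 1: 20.5 dBu is 33 dB over -12.5 dBu; at 6:1 that becomes 5.5 dB over, giving -7 dBu.
Stage 2: -7 dBu ≤ 2 dBu, so stage 2 doesn't engage; output -7 dBu.
Stage 3: -7 dBu is at or below the 5 dBu threshold — no compression; output -7 dBu.

-7 dBu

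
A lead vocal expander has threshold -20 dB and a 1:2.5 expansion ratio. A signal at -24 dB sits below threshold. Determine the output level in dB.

Undershoot = (-20) − (-24) = 4 dB.
At 1:2.5, that expands to 10 dB under threshold.
Output = -20 − 10 = -30 dB.

-30 dB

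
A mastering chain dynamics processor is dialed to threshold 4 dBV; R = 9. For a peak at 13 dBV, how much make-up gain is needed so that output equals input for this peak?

Overshoot 9 dB → 9/9 = 1 dB after compression, so the compressed level is 4 + 1 = 5 dBV.
Make-up = target − compressed = 13 − 5 = 8 dB.

8 dB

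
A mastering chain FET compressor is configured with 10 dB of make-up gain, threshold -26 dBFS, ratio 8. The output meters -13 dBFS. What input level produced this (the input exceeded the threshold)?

-2 dBFS

Stripping the +10 dB make-up gives -23 dBFS at the gain stage.
That's 3 dB above the -26 dBFS threshold.
Undo the ratio: input overshoot = 3 × 8 = 24 dB, giving input = -2 dBFS.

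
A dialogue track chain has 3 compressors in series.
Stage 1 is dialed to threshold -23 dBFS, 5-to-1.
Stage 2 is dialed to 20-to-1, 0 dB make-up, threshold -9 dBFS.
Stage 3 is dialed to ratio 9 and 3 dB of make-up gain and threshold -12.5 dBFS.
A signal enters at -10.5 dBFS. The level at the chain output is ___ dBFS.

Stage 1: overshoot 12.5 dB → 12.5/5 = 2.5 dB → -20.5 dBFS.
Stage 2: -20.5 dBFS ≤ -9 dBFS, so stage 2 doesn't engage; output -20.5 dBFS.
Stage 3: below threshold (-20.5 ≤ -12.5); passes unchanged; make-up brings it to -17.5 dBFS.

-17.5 dBFS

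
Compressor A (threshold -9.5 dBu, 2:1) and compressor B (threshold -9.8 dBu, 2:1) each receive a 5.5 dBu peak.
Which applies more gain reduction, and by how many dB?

B, by 0.15 dB

A: 15 dB over, compressed to 7.5 dB over, so 7.5 dB of GR.
B: 15.3 dB over, compressed to 7.65 dB over, so 7.65 dB of GR.
Difference: 0.15 dB in favour of B.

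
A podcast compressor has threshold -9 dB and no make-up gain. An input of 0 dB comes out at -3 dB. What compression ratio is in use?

1.5:1

Input overshoot = 0 − (-9) = 9 dB; output overshoot = -3 − (-9) = 6 dB.
Ratio = 9 / 6 = 1.5.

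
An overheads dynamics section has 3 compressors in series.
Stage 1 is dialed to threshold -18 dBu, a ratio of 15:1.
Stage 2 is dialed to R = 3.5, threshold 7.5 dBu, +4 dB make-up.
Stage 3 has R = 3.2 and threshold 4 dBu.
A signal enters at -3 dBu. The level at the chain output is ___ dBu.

Stage 1: 15 dB above -18 dBu, reduced 15:1 to 1 dB above → -17 dBu.
Stage 2: below threshold (-17 ≤ 7.5); passes unchanged; make-up brings it to -13 dBu.
Stage 3: below threshold (-13 ≤ 4); passes unchanged; output -13 dBu.

-13 dBu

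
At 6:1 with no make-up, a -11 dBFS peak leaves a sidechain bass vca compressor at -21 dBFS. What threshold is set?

-23 dBFS

Gain reduction = -11 − (-21) = 10 dB; output overshoot = GR / (R − 1) = 10 / 5 = 2 dB.
Threshold = output − output overshoot = -21 − 2 = -23 dBFS.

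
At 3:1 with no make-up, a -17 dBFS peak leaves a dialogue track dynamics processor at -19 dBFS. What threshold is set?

-20 dBFS

Input is 3 dB above T (since output overshoot × R = input overshoot: (-19 − T)·3 = -17 − T gives T = -20 dBFS).
Check: -20 + (-17 − (-20))/3 = -20 + 1 = -19 dBFS. ✓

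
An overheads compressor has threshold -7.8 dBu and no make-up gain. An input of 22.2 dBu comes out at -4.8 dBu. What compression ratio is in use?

10:1

Input overshoot = 22.2 − (-7.8) = 30 dB; output overshoot = -4.8 − (-7.8) = 3 dB.
Ratio = 30 / 3 = 10.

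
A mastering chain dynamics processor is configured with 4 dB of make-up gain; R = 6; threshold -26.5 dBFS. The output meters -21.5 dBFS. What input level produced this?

Stripping the +4 dB make-up gives -25.5 dBFS at the gain stage.
The compressed level sits -25.5 − (-26.5) = 1 dB over threshold.
Input overshoot = R × output overshoot = 6 dB → input = -26.5 + 6 = -20.5 dBFS.

-20.5 dBFS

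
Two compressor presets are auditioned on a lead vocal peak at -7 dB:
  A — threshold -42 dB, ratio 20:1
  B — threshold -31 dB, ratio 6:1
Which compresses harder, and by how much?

A, by 13.25 dB

A: overshoot 35 dB → output overshoot 1.75 dB → GR 33.25 dB.
B: overshoot 24 dB → output overshoot 4 dB → GR 20 dB.
A applies 13.25 dB more gain reduction.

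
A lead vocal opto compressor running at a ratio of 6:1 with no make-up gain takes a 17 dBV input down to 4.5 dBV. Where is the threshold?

2 dBV

Gain reduction = 17 − 4.5 = 12.5 dB; output overshoot = GR / (R − 1) = 12.5 / 5 = 2.5 dB.
Threshold = output − output overshoot = 4.5 − 2.5 = 2 dBV.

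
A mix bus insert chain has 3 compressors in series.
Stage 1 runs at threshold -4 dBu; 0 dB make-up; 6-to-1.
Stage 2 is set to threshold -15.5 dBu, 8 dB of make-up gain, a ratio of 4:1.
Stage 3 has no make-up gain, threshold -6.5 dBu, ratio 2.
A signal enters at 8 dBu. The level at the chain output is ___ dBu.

Stage 1: 12 dB above -4 dBu, reduced 6:1 to 2 dB above → -2 dBu.
Stage 2: overshoot 13.5 dB → 13.5/4 = 3.375 dB → -12.125 dBu; +8 dB make-up → -4.125 dBu.
Stage 3: -4.125 dBu is 2.375 dB over -6.5 dBu; at 2:1 that becomes 1.1875 dB over, giving -5.3125 dBu.

-5.3125 dBu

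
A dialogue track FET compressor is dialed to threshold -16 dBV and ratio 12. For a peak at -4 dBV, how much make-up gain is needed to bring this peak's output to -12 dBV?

3 dB

Overshoot 12 dB → 12/12 = 1 dB after compression, so the compressed level is -16 + 1 = -15 dBV.
Make-up = target − compressed = -12 − (-15) = 3 dB.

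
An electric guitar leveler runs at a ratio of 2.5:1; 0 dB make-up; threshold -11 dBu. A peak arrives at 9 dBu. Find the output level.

-3 dBu

9 dBu sits 20 dB over threshold.
The 20 dB excess becomes 8 dB after 2.5:1 reduction.
That puts the output at -3 dBu.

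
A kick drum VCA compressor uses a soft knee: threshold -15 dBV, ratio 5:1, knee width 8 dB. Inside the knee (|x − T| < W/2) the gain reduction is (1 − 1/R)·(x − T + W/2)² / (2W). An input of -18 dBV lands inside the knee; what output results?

-18.05 dBV

x − T + W/2 = -18 − (-15) + 4 = 1.
GR = (1 − 1/5) × 1² / 16 = 0.8 × 1 / 16 = 0.05 dB.
Output = -18 − 0.05 = -18.05 dBV.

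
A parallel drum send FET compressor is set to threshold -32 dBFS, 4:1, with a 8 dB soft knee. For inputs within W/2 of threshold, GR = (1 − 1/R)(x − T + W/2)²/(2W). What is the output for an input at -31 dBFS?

-32.171875 dBFS

x − T + W/2 = -31 − (-32) + 4 = 5.
GR = (1 − 1/4) × 5² / 16 = 0.75 × 25 / 16 = 1.171875 dB.
Output = -31 − 1.171875 = -32.171875 dBFS.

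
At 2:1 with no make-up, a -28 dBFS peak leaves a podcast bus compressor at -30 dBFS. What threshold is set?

-32 dBFS

Let T be the threshold. Output overshoot = (input overshoot)/R, so -30 − T = (-28 − T)/2.
2·(-30 − T) = -28 − T → 1·T = -60 − (-28) = -32.
T = -32/1 = -32 dBFS.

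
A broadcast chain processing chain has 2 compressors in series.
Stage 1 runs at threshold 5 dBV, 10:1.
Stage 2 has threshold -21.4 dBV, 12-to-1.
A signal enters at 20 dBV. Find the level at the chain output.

Stage 1: overshoot 15 dB → 15/10 = 1.5 dB → 6.5 dBV.
Stage 2: 27.9 dB above -21.4 dBV, reduced 12:1 to 2.325 dB above → -19.075 dBV.

-19.075 dBV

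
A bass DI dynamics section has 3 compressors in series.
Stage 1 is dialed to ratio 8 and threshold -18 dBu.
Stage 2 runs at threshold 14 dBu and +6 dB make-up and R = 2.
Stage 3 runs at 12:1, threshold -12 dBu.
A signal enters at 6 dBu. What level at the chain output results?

-11.75 dBu

Stage 1: 24 dB above -18 dBu, reduced 8:1 to 3 dB above → -15 dBu.
Stage 2: below threshold (-15 ≤ 14); passes unchanged; make-up brings it to -9 dBu.
Stage 3: -9 dBu is 3 dB over -12 dBu; at 12:1 that becomes 0.25 dB over, giving -11.75 dBu.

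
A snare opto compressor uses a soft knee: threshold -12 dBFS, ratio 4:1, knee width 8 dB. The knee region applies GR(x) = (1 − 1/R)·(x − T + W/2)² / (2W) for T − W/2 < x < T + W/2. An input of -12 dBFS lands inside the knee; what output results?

-12.75 dBFS

x − T + W/2 = -12 − (-12) + 4 = 4.
GR = (1 − 1/4) × 4² / 16 = 0.75 × 16 / 16 = 0.75 dB.
Output = -12 − 0.75 = -12.75 dBFS.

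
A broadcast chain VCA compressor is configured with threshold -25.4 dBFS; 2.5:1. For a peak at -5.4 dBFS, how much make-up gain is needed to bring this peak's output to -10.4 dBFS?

The peak compresses to -25.4 + 20/2.5 = -17.4 dBFS.
To reach -10.4 dBFS requires -10.4 − (-17.4) = 7 dB of make-up.

7 dB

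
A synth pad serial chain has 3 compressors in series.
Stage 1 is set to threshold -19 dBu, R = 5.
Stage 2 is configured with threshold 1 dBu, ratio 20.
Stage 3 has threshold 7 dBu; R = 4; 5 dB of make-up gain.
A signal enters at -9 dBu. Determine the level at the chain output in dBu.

-12 dBu

Stage 1: overshoot 10 dB → 10/5 = 2 dB → -17 dBu.
Stage 2: -17 dBu ≤ 1 dBu, so stage 2 doesn't engage; output -17 dBu.
Stage 3: -17 dBu is at or below the 7 dBu threshold — no compression; make-up brings it to -12 dBu.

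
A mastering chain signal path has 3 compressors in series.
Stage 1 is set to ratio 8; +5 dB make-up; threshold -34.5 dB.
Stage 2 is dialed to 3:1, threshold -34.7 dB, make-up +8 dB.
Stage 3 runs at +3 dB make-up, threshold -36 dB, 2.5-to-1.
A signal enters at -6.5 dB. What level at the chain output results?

-28.12 dB

Stage 1: overshoot 28 dB → 28/8 = 3.5 dB → -31 dB; +5 dB make-up → -26 dB.
Stage 2: -26 dB is 8.7 dB over -34.7 dB; at 3:1 that becomes 2.9 dB over, giving -31.8 dB; +8 dB make-up → -23.8 dB.
Stage 3: overshoot 12.2 dB → 12.2/2.5 = 4.88 dB → -31.12 dB; +3 dB make-up → -28.12 dB.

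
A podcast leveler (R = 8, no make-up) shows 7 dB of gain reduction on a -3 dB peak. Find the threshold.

Let T be the threshold. Output overshoot = (input overshoot)/R, so -10 − T = (-3 − T)/8.
8·(-10 − T) = -3 − T → 7·T = -80 − (-3) = -77.
T = -77/7 = -11 dB.

-11 dB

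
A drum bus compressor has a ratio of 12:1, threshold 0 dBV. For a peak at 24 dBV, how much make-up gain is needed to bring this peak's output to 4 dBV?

Overshoot 24 dB → 24/12 = 2 dB after compression, so the compressed level is 0 + 2 = 2 dBV.
Make-up = target − compressed = 4 − 2 = 2 dB.

2 dB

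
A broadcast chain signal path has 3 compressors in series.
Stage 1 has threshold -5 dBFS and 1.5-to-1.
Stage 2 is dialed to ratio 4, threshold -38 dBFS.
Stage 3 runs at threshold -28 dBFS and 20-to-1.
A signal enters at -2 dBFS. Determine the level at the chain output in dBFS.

Stage 1: overshoot 3 dB → 3/1.5 = 2 dB → -3 dBFS.
Stage 2: 35 dB above -38 dBFS, reduced 4:1 to 8.75 dB above → -29.25 dBFS.
Stage 3: -29.25 dBFS ≤ -28 dBFS, so stage 3 doesn't engage; output -29.25 dBFS.

-29.25 dBFS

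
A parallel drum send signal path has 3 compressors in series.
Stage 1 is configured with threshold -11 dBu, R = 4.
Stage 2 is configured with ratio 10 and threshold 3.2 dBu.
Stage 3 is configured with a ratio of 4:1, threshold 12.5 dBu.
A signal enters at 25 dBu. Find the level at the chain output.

-2 dBu

Stage 1: 36 dB above -11 dBu, reduced 4:1 to 9 dB above → -2 dBu.
Stage 2: -2 dBu ≤ 3.2 dBu, so stage 2 doesn't engage; output -2 dBu.
Stage 3: below threshold (-2 ≤ 12.5); passes unchanged; output -2 dBu.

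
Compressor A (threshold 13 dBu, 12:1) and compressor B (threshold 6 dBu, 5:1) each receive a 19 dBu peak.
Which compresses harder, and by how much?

A: overshoot 6 dB → output overshoot 0.5 dB → GR 5.5 dB.
B: overshoot 13 dB → output overshoot 2.6 dB → GR 10.4 dB.
B applies 4.9 dB more gain reduction.

B, by 4.9 dB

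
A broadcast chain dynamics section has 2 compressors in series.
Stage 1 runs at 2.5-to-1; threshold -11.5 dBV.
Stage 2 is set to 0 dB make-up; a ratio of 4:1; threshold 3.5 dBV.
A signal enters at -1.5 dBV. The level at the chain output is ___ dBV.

-7.5 dBV

Stage 1: -1.5 dBV is 10 dB over -11.5 dBV; at 2.5:1 that becomes 4 dB over, giving -7.5 dBV.
Stage 2: -7.5 dBV ≤ 3.5 dBV, so stage 2 doesn't engage; output -7.5 dBV.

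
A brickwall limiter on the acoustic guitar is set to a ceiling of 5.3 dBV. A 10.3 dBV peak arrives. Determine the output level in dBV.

5.3 dBV

The limiter clamps the peak to its 5.3 dBV ceiling.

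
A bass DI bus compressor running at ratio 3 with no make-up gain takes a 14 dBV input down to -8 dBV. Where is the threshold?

Input is 33 dB above T (since output overshoot × R = input overshoot: (-8 − T)·3 = 14 − T gives T = -19 dBV).
Check: -19 + (14 − (-19))/3 = -19 + 11 = -8 dBV. ✓

-19 dBV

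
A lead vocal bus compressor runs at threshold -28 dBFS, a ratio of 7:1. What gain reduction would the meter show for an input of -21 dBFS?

6 dB

-21 dBFS exceeds the threshold by 7 dB.
At 7:1, output sits 7/7 = 1 dB above threshold.
Gain reduction = 7 − 1 = 6 dB.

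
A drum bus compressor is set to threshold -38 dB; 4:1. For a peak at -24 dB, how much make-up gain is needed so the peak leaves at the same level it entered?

10.5 dB

Overshoot 14 dB → 14/4 = 3.5 dB after compression, so the compressed level is -38 + 3.5 = -34.5 dB.
Make-up = target − compressed = -24 − (-34.5) = 10.5 dB.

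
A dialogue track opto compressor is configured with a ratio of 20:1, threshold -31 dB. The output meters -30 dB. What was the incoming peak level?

The compressed level sits -30 − (-31) = 1 dB over threshold.
Before 20:1 compression the overshoot was 1 × 20 = 20 dB, so input = -31 + 20 = -11 dB.

-11 dB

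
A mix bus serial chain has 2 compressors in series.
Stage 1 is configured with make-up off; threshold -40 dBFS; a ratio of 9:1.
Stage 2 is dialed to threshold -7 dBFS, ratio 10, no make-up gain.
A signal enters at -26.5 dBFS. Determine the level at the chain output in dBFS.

-38.5 dBFS

Stage 1: 13.5 dB above -40 dBFS, reduced 9:1 to 1.5 dB above → -38.5 dBFS.
Stage 2: below threshold (-38.5 ≤ -7); passes unchanged; output -38.5 dBFS.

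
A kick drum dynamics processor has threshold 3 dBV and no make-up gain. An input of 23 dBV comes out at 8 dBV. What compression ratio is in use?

4:1

Input overshoot = 23 − 3 = 20 dB; output overshoot = 8 − 3 = 5 dB.
Ratio = 20 / 5 = 4.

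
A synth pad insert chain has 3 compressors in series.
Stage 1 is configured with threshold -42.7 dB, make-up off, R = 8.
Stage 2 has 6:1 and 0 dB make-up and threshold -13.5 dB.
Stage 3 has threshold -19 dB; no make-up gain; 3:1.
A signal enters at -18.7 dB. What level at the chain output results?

-39.7 dB

Stage 1: overshoot 24 dB → 24/8 = 3 dB → -39.7 dB.
Stage 2: below threshold (-39.7 ≤ -13.5); passes unchanged; output -39.7 dB.
Stage 3: -39.7 dB is at or below the -19 dB threshold — no compression; output -39.7 dB.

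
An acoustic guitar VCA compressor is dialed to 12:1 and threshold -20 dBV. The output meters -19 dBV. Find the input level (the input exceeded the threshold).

The compressed level sits -19 − (-20) = 1 dB over threshold.
Before 12:1 compression the overshoot was 1 × 12 = 12 dB, so input = -20 + 12 = -8 dBV.

-8 dBV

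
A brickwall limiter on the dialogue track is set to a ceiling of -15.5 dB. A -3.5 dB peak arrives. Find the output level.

-15.5 dB

A brickwall limiter is an ∞:1 compressor: any input above the ceiling is clamped to -15.5 dB.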